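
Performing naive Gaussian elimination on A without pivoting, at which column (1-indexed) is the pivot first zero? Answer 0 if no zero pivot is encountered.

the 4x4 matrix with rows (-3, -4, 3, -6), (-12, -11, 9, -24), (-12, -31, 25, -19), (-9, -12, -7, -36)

first zero-pivot column = 0

Naive forward elimination:
R2 <- R2 - (4)*R1:  [  0   5  -3   0 ]
R3 <- R3 - (4)*R1:  [   0  -15   13    5 ]
R4 <- R4 - (3)*R1:  [   0    0  -16  -18 ]
R3 <- R3 - (-3)*R2:  [ 0  0  4  5 ]
R4 <- R4 - (-4)*R3:  [ 0  0  0  2 ]
All pivots nonzero; naive elimination completes without hitting a zero pivot.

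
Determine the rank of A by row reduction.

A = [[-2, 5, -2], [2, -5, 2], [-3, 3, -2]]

Row reduction:
R2 <- R2 - (-1)*R1:  [ 0  0  0 ]
R3 <- R3 - (3/2)*R1:  [    0  -9/2     1 ]
R2 <-> R3   (pivot in column 2 was zero)
[ -2     5  -2 ]
[  0  -9/2   1 ]
[  0     0   0 ]
Row echelon form:
[ -2     5  -2 ]
[  0  -9/2   1 ]
[  0     0   0 ]
Nonzero rows / pivot columns: 2

rank(A) = 2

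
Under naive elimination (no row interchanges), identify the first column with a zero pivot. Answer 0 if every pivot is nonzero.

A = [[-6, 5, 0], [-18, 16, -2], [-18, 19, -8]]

first zero-pivot column = 3

Naive forward elimination:
R2 <- R2 - (3)*R1:  [  0   1  -2 ]
R3 <- R3 - (3)*R1:  [  0   4  -8 ]
R3 <- R3 - (4)*R2:  [ 0  0  0 ]
Matrix at this point:
[ -6  5   0 ]
[  0  1  -2 ]
[  0  0   0 ]
Pivot entry (3,3) in the last row is zero and there are no rows below to swap with -> zero pivot in column 3 (A is singular).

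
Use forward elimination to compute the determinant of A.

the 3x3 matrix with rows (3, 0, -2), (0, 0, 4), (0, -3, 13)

Forward elimination:
R2 <-> R3   (pivot in column 2 was zero)
[ 3   0  -2 ]
[ 0  -3  13 ]
[ 0   0   4 ]
Upper-triangular form:
[ 3   0  -2 ]
[ 0  -3  13 ]
[ 0   0   4 ]
det(A) = (-1)^1 * (3) * (-3) * (4) = 36  (1 row swap -> sign -1)

det(A) = 36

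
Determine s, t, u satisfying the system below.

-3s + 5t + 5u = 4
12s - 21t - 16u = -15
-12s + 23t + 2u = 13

(-3, -1, 0)

Forward elimination on [A|b]:
R2 <- R2 - (-4)*R1:  [  0  -1   4   1 ]
R3 <- R3 - (4)*R1:  [   0    3  -18   -3 ]
R3 <- R3 - (-3)*R2:  [  0   0  -6   0 ]
Row echelon form:
[ -3   5   5  |  4 ]
[  0  -1   4  |  1 ]
[  0   0  -6  |  0 ]
Back-substitution:
u = (0) / -6 = 0
t = (1 - (4)*(0)) / -1 = -1
s = (4 - (5)*(-1) - (5)*(0)) / -3 = -3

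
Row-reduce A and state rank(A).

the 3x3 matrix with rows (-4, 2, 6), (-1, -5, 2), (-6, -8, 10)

rank(A) = 2

Row reduction:
R2 <- R2 - (1/4)*R1:  [     0  -11/2    1/2 ]
R3 <- R3 - (3/2)*R1:  [   0  -11    1 ]
R3 <- R3 - (2)*R2:  [ 0  0  0 ]
Row echelon form:
[ -4      2    6 ]
[  0  -11/2  1/2 ]
[  0      0    0 ]
Nonzero rows / pivot columns: 2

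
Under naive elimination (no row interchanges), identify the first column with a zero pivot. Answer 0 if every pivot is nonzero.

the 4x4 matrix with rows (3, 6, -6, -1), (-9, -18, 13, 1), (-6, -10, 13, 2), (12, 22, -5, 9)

first zero-pivot column = 2

Naive forward elimination:
R2 <- R2 - (-3)*R1:  [  0   0  -5  -2 ]
R3 <- R3 - (-2)*R1:  [ 0  2  1  0 ]
R4 <- R4 - (4)*R1:  [  0  -2  19  13 ]
Matrix at this point:
[ 3   6  -6  -1 ]
[ 0   0  -5  -2 ]
[ 0   2   1   0 ]
[ 0  -2  19  13 ]
Pivot entry (2,2) is zero but row 3 has 2 in column 2 -> naive elimination stops; a row interchange (e.g. R2 <-> R3) would be required here.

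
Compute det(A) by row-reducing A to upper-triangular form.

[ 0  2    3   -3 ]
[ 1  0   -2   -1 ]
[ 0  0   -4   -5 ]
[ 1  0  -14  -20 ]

Forward elimination:
R1 <-> R2   (pivot in column 1 was zero)
[ 1  0   -2   -1 ]
[ 0  2    3   -3 ]
[ 0  0   -4   -5 ]
[ 1  0  -14  -20 ]
R4 <- R4 - (1)*R1:  [   0    0  -12  -19 ]
R4 <- R4 - (3)*R3:  [  0   0   0  -4 ]
Upper-triangular form:
[ 1  0  -2  -1 ]
[ 0  2   3  -3 ]
[ 0  0  -4  -5 ]
[ 0  0   0  -4 ]
det(A) = (-1)^1 * (1) * (2) * (-4) * (-4) = -32  (1 row swap -> sign -1)

det(A) = -32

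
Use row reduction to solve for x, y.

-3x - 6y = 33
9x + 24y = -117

(-5, -3)

Forward elimination on [A|b]:
R2 <- R2 - (-3)*R1:  [   0    6  -18 ]
Row echelon form:
[ -3  -6  |   33 ]
[  0   6  |  -18 ]
Back-substitution:
y = (-18) / 6 = -3
x = (33 - (-6)*(-3)) / -3 = -5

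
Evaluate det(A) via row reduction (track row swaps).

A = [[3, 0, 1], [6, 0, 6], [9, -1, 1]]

Forward elimination:
R2 <- R2 - (2)*R1:  [ 0  0  4 ]
R3 <- R3 - (3)*R1:  [  0  -1  -2 ]
R2 <-> R3   (pivot in column 2 was zero)
[ 3   0   1 ]
[ 0  -1  -2 ]
[ 0   0   4 ]
Upper-triangular form:
[ 3   0   1 ]
[ 0  -1  -2 ]
[ 0   0   4 ]
det(A) = (-1)^1 * (3) * (-1) * (4) = 12  (1 row swap -> sign -1)

det(A) = 12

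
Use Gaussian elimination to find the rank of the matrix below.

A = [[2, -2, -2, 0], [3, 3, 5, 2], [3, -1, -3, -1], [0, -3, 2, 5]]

rank(A) = 4

Row reduction:
R2 <- R2 - (3/2)*R1:  [ 0  6  8  2 ]
R3 <- R3 - (3/2)*R1:  [  0   2   0  -1 ]
R3 <- R3 - (1/3)*R2:  [    0     0  -8/3  -5/3 ]
R4 <- R4 - (-1/2)*R2:  [ 0  0  6  6 ]
R4 <- R4 - (-9/4)*R3:  [   0    0    0  9/4 ]
Row echelon form:
[ 2  -2    -2     0 ]
[ 0   6     8     2 ]
[ 0   0  -8/3  -5/3 ]
[ 0   0     0   9/4 ]
Nonzero rows / pivot columns: 4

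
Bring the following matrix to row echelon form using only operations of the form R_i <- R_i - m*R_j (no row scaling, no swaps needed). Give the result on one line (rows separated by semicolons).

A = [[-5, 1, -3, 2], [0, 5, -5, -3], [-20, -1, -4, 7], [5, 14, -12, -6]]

REF = [-5 1 -3 2; 0 5 -5 -3; 0 0 3 -4; 0 0 0 5]

Forward elimination:
R3 <- R3 - (4)*R1:  [  0  -5   8  -1 ]
R4 <- R4 - (-1)*R1:  [   0   15  -15   -4 ]
R3 <- R3 - (-1)*R2:  [  0   0   3  -4 ]
R4 <- R4 - (3)*R2:  [ 0  0  0  5 ]
Row echelon form:
[ -5  1  -3   2 ]
[  0  5  -5  -3 ]
[  0  0   3  -4 ]
[  0  0   0   5 ]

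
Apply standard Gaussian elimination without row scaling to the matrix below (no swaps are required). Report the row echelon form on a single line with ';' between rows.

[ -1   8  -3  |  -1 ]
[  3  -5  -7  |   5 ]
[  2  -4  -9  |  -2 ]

Forward elimination:
R2 <- R2 - (-3)*R1:  [   0   19  -16    2 ]
R3 <- R3 - (-2)*R1:  [   0   12  -15   -4 ]
R3 <- R3 - (12/19)*R2:  [       0        0   -93/19  -100/19 ]
Row echelon form:
[ -1   8      -3  |       -1 ]
[  0  19     -16  |        2 ]
[  0   0  -93/19  |  -100/19 ]

REF = [-1 8 -3 -1; 0 19 -16 2; 0 0 -93/19 -100/19]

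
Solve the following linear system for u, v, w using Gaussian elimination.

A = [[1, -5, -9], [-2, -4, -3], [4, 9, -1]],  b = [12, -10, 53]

Forward elimination on [A|b]:
R2 <- R2 - (-2)*R1:  [   0  -14  -21   14 ]
R3 <- R3 - (4)*R1:  [  0  29  35   5 ]
R3 <- R3 - (-29/14)*R2:  [     0      0  -17/2     34 ]
Row echelon form:
[ 1   -5     -9  |  12 ]
[ 0  -14    -21  |  14 ]
[ 0    0  -17/2  |  34 ]
Back-substitution:
w = (34) / (-17/2) = -4
v = (14 - (-21)*(-4)) / -14 = 5
u = (12 - (-5)*(5) - (-9)*(-4)) / 1 = 1

(1, 5, -4)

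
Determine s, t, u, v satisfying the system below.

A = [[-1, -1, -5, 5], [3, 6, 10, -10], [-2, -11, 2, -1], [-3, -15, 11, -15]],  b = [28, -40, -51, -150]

(4, 3, -3, 4)

Forward elimination on [A|b]:
R2 <- R2 - (-3)*R1:  [  0   3  -5   5  44 ]
R3 <- R3 - (2)*R1:  [    0    -9    12   -11  -107 ]
R4 <- R4 - (3)*R1:  [    0   -12    26   -30  -234 ]
R3 <- R3 - (-3)*R2:  [  0   0  -3   4  25 ]
R4 <- R4 - (-4)*R2:  [   0    0    6  -10  -58 ]
R4 <- R4 - (-2)*R3:  [  0   0   0  -2  -8 ]
Row echelon form:
[ -1  -1  -5   5  |  28 ]
[  0   3  -5   5  |  44 ]
[  0   0  -3   4  |  25 ]
[  0   0   0  -2  |  -8 ]
Back-substitution:
v = (-8) / -2 = 4
u = (25 - (4)*(4)) / -3 = -3
t = (44 - (-5)*(-3) - (5)*(4)) / 3 = 3
s = (28 - (-1)*(3) - (-5)*(-3) - (5)*(4)) / -1 = 4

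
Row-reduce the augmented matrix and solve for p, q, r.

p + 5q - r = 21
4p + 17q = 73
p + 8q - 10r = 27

(-3, 5, 1)

Forward elimination on [A|b]:
R2 <- R2 - (4)*R1:  [   0   -3    4  -11 ]
R3 <- R3 - (1)*R1:  [  0   3  -9   6 ]
R3 <- R3 - (-1)*R2:  [  0   0  -5  -5 ]
Row echelon form:
[ 1   5  -1  |   21 ]
[ 0  -3   4  |  -11 ]
[ 0   0  -5  |   -5 ]
Back-substitution:
r = (-5) / -5 = 1
q = (-11 - (4)*(1)) / -3 = 5
p = (21 - (5)*(5) - (-1)*(1)) / 1 = -3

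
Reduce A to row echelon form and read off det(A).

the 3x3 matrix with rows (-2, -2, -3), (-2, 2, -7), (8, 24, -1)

det(A) = -24

Forward elimination:
R2 <- R2 - (1)*R1:  [  0   4  -4 ]
R3 <- R3 - (-4)*R1:  [   0   16  -13 ]
R3 <- R3 - (4)*R2:  [ 0  0  3 ]
Upper-triangular form:
[ -2  -2  -3 ]
[  0   4  -4 ]
[  0   0   3 ]
det(A) = (-1)^0 * (-2) * (4) * (3) = -24  (0 row swaps -> sign +1)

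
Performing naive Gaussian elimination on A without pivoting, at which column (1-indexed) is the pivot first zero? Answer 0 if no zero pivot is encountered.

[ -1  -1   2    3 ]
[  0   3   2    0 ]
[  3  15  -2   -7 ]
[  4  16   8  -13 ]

Naive forward elimination:
R3 <- R3 - (-3)*R1:  [  0  12   4   2 ]
R4 <- R4 - (-4)*R1:  [  0  12  16  -1 ]
R3 <- R3 - (4)*R2:  [  0   0  -4   2 ]
R4 <- R4 - (4)*R2:  [  0   0   8  -1 ]
R4 <- R4 - (-2)*R3:  [ 0  0  0  3 ]
All pivots nonzero; naive elimination completes without hitting a zero pivot.

first zero-pivot column = 0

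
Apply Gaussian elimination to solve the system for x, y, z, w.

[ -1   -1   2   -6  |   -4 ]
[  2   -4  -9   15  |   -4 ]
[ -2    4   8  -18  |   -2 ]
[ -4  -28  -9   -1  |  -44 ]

Forward elimination on [A|b]:
R2 <- R2 - (-2)*R1:  [   0   -6   -5    3  -12 ]
R3 <- R3 - (2)*R1:  [  0   6   4  -6   6 ]
R4 <- R4 - (4)*R1:  [   0  -24  -17   23  -28 ]
R3 <- R3 - (-1)*R2:  [  0   0  -1  -3  -6 ]
R4 <- R4 - (4)*R2:  [  0   0   3  11  20 ]
R4 <- R4 - (-3)*R3:  [ 0  0  0  2  2 ]
Row echelon form:
[ -1  -1   2  -6  |   -4 ]
[  0  -6  -5   3  |  -12 ]
[  0   0  -1  -3  |   -6 ]
[  0   0   0   2  |    2 ]
Back-substitution:
w = (2) / 2 = 1
z = (-6 - (-3)*(1)) / -1 = 3
y = (-12 - (-5)*(3) - (3)*(1)) / -6 = 0
x = (-4 - (-1)*(0) - (2)*(3) - (-6)*(1)) / -1 = 4

(4, 0, 3, 1)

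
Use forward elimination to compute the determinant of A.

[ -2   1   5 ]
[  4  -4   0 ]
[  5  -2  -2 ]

Forward elimination:
R2 <- R2 - (-2)*R1:  [  0  -2  10 ]
R3 <- R3 - (-5/2)*R1:  [    0   1/2  21/2 ]
R3 <- R3 - (-1/4)*R2:  [  0   0  13 ]
Upper-triangular form:
[ -2   1   5 ]
[  0  -2  10 ]
[  0   0  13 ]
det(A) = (-1)^0 * (-2) * (-2) * (13) = 52  (0 row swaps -> sign +1)

det(A) = 52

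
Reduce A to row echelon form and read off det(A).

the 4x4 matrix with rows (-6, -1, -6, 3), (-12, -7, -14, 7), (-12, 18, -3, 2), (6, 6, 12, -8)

det(A) = -120

Forward elimination:
R2 <- R2 - (2)*R1:  [  0  -5  -2   1 ]
R3 <- R3 - (2)*R1:  [  0  20   9  -4 ]
R4 <- R4 - (-1)*R1:  [  0   5   6  -5 ]
R3 <- R3 - (-4)*R2:  [ 0  0  1  0 ]
R4 <- R4 - (-1)*R2:  [  0   0   4  -4 ]
R4 <- R4 - (4)*R3:  [  0   0   0  -4 ]
Upper-triangular form:
[ -6  -1  -6   3 ]
[  0  -5  -2   1 ]
[  0   0   1   0 ]
[  0   0   0  -4 ]
det(A) = (-1)^0 * (-6) * (-5) * (1) * (-4) = -120  (0 row swaps -> sign +1)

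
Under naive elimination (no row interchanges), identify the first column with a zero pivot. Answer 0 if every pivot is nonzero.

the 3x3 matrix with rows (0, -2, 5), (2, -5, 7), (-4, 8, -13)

Naive forward elimination:
Pivot entry (1,1) is zero but row 2 has 2 in column 1 -> naive elimination stops; a row interchange (e.g. R1 <-> R2) would be required here.

first zero-pivot column = 1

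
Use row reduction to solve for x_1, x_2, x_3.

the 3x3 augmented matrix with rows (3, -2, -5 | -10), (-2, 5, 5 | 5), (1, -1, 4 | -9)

Forward elimination on [A|b]:
R2 <- R2 - (-2/3)*R1:  [    0  11/3   5/3  -5/3 ]
R3 <- R3 - (1/3)*R1:  [     0   -1/3   17/3  -17/3 ]
R3 <- R3 - (-1/11)*R2:  [      0       0   64/11  -64/11 ]
Row echelon form:
[ 3    -2     -5  |     -10 ]
[ 0  11/3    5/3  |    -5/3 ]
[ 0     0  64/11  |  -64/11 ]
Back-substitution:
x_3 = (-64/11) / (64/11) = -1
x_2 = (-5/3 - (5/3)*(-1)) / (11/3) = 0
x_1 = (-10 - (-2)*(0) - (-5)*(-1)) / 3 = -5

(-5, 0, -1)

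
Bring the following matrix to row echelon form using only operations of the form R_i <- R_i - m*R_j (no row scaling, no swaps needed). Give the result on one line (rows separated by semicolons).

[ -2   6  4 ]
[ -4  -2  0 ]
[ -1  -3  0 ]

REF = [-2 6 4; 0 -14 -8; 0 0 10/7]

Forward elimination:
R2 <- R2 - (2)*R1:  [   0  -14   -8 ]
R3 <- R3 - (1/2)*R1:  [  0  -6  -2 ]
R3 <- R3 - (3/7)*R2:  [    0     0  10/7 ]
Row echelon form:
[ -2    6     4 ]
[  0  -14    -8 ]
[  0    0  10/7 ]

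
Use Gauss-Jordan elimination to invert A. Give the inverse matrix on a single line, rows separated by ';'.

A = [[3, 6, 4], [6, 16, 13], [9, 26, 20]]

Gauss-Jordan on [A | I]:
R1 <- (1/3)*R1:  [   1    2  4/3  |  1/3    0    0 ]
R2 <- R2 - (6)*R1:  [  0   4   5  |  -2   1   0 ]
R3 <- R3 - (9)*R1:  [  0   8   8  |  -3   0   1 ]
R2 <- (1/4)*R2:  [    0     1   5/4  |  -1/2   1/4     0 ]
R1 <- R1 - (2)*R2:  [    1     0  -7/6  |   4/3  -1/2     0 ]
R3 <- R3 - (8)*R2:  [  0   0  -2  |   1  -2   1 ]
R3 <- (1/-2)*R3:  [    0     0     1  |  -1/2     1  -1/2 ]
R1 <- R1 - (-7/6)*R3:  [     1      0      0  |    3/4    2/3  -7/12 ]
R2 <- R2 - (5/4)*R3:  [   0    1    0  |  1/8   -1  5/8 ]
Right block of [I | A^{-1}] is the inverse:
[  3/4  2/3  -7/12 ]
[  1/8   -1    5/8 ]
[ -1/2    1   -1/2 ]

inverse = [3/4 2/3 -7/12; 1/8 -1 5/8; -1/2 1 -1/2]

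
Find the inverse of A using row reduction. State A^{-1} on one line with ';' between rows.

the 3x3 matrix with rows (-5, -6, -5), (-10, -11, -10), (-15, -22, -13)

inverse = [77/10 -16/5 -1/2; -2 1 0; -11/2 2 1/2]

Gauss-Jordan on [A | I]:
R1 <- (1/-5)*R1:  [    1   6/5     1  |  -1/5     0     0 ]
R2 <- R2 - (-10)*R1:  [  0   1   0  |  -2   1   0 ]
R3 <- R3 - (-15)*R1:  [  0  -4   2  |  -3   0   1 ]
R1 <- R1 - (6/5)*R2:  [    1     0     1  |  11/5  -6/5     0 ]
R3 <- R3 - (-4)*R2:  [   0    0    2  |  -11    4    1 ]
R3 <- (1/2)*R3:  [     0      0      1  |  -11/2      2    1/2 ]
R1 <- R1 - (1)*R3:  [     1      0      0  |  77/10  -16/5   -1/2 ]
Right block of [I | A^{-1}] is the inverse:
[ 77/10  -16/5  -1/2 ]
[    -2      1     0 ]
[ -11/2      2   1/2 ]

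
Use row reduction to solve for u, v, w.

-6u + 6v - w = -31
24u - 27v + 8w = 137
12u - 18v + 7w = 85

Forward elimination on [A|b]:
R2 <- R2 - (-4)*R1:  [  0  -3   4  13 ]
R3 <- R3 - (-2)*R1:  [  0  -6   5  23 ]
R3 <- R3 - (2)*R2:  [  0   0  -3  -3 ]
Row echelon form:
[ -6   6  -1  |  -31 ]
[  0  -3   4  |   13 ]
[  0   0  -3  |   -3 ]
Back-substitution:
w = (-3) / -3 = 1
v = (13 - (4)*(1)) / -3 = -3
u = (-31 - (6)*(-3) - (-1)*(1)) / -6 = 2

(2, -3, 1)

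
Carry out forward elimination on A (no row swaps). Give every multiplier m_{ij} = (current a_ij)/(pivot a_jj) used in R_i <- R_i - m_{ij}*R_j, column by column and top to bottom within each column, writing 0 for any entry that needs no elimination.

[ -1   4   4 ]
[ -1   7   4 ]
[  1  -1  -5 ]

Forward elimination:
R2 <- R2 - (1)*R1:  [ 0  3  0 ]
R3 <- R3 - (-1)*R1:  [  0   3  -1 ]
R3 <- R3 - (1)*R2:  [  0   0  -1 ]
Multipliers (in order of application): m_{21} = 1, m_{31} = -1, m_{32} = 1

multipliers: 1, -1, 1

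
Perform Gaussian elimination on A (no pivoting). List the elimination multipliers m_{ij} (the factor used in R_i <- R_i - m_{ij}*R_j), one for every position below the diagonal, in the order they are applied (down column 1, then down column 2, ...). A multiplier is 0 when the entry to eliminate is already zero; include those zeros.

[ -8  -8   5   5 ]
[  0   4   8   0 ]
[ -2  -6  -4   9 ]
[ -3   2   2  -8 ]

multipliers: 0, 1/4, 3/8, -1, 5/4, -79/22

Forward elimination:
R2: entry in column 1 is already 0 -> m_{21} = 0 (no row operation needed)
R3 <- R3 - (1/4)*R1:  [     0     -4  -21/4   31/4 ]
R4 <- R4 - (3/8)*R1:  [     0      5    1/8  -79/8 ]
R3 <- R3 - (-1)*R2:  [    0     0  11/4  31/4 ]
R4 <- R4 - (5/4)*R2:  [     0      0  -79/8  -79/8 ]
R4 <- R4 - (-79/22)*R3:  [      0       0       0  395/22 ]
Multipliers (in order of application): m_{21} = 0, m_{31} = 1/4, m_{41} = 3/8, m_{32} = -1, m_{42} = 5/4, m_{43} = -79/22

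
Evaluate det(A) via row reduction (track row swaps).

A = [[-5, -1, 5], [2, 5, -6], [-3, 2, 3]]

Forward elimination:
R2 <- R2 - (-2/5)*R1:  [    0  23/5    -4 ]
R3 <- R3 - (3/5)*R1:  [    0  13/5     0 ]
R3 <- R3 - (13/23)*R2:  [     0      0  52/23 ]
Upper-triangular form:
[ -5    -1      5 ]
[  0  23/5     -4 ]
[  0     0  52/23 ]
det(A) = (-1)^0 * (-5) * (23/5) * (52/23) = -52  (0 row swaps -> sign +1)

det(A) = -52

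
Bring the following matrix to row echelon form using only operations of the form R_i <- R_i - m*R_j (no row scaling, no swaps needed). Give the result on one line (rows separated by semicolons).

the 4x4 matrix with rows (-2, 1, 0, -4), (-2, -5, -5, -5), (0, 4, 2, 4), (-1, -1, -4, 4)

Forward elimination:
R2 <- R2 - (1)*R1:  [  0  -6  -5  -1 ]
R4 <- R4 - (1/2)*R1:  [    0  -3/2    -4     6 ]
R3 <- R3 - (-2/3)*R2:  [    0     0  -4/3  10/3 ]
R4 <- R4 - (1/4)*R2:  [     0      0  -11/4   25/4 ]
R4 <- R4 - (33/16)*R3:  [    0     0     0  -5/8 ]
Row echelon form:
[ -2   1     0    -4 ]
[  0  -6    -5    -1 ]
[  0   0  -4/3  10/3 ]
[  0   0     0  -5/8 ]

REF = [-2 1 0 -4; 0 -6 -5 -1; 0 0 -4/3 10/3; 0 0 0 -5/8]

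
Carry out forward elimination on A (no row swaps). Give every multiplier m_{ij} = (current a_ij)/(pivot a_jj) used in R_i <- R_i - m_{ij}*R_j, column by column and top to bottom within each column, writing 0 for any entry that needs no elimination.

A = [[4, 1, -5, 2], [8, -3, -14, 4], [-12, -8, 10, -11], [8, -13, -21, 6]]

multipliers: 2, -3, 2, 1, 3, -1

Forward elimination:
R2 <- R2 - (2)*R1:  [  0  -5  -4   0 ]
R3 <- R3 - (-3)*R1:  [  0  -5  -5  -5 ]
R4 <- R4 - (2)*R1:  [   0  -15  -11    2 ]
R3 <- R3 - (1)*R2:  [  0   0  -1  -5 ]
R4 <- R4 - (3)*R2:  [ 0  0  1  2 ]
R4 <- R4 - (-1)*R3:  [  0   0   0  -3 ]
Multipliers (in order of application): m_{21} = 2, m_{31} = -3, m_{41} = 2, m_{32} = 1, m_{42} = 3, m_{43} = -1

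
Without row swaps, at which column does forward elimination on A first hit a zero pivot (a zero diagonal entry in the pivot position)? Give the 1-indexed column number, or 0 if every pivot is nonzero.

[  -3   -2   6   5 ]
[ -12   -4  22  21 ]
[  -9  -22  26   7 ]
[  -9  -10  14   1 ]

Naive forward elimination:
R2 <- R2 - (4)*R1:  [  0   4  -2   1 ]
R3 <- R3 - (3)*R1:  [   0  -16    8   -8 ]
R4 <- R4 - (3)*R1:  [   0   -4   -4  -14 ]
R3 <- R3 - (-4)*R2:  [  0   0   0  -4 ]
R4 <- R4 - (-1)*R2:  [   0    0   -6  -13 ]
Matrix at this point:
[ -3  -2   6    5 ]
[  0   4  -2    1 ]
[  0   0   0   -4 ]
[  0   0  -6  -13 ]
Pivot entry (3,3) is zero but row 4 has -6 in column 3 -> naive elimination stops; a row interchange (e.g. R3 <-> R4) would be required here.

first zero-pivot column = 3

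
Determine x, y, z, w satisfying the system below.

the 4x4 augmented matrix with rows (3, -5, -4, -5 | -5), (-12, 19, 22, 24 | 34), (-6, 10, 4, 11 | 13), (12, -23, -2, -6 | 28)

Forward elimination on [A|b]:
R2 <- R2 - (-4)*R1:  [  0  -1   6   4  14 ]
R3 <- R3 - (-2)*R1:  [  0   0  -4   1   3 ]
R4 <- R4 - (4)*R1:  [  0  -3  14  14  48 ]
R4 <- R4 - (3)*R2:  [  0   0  -4   2   6 ]
R4 <- R4 - (1)*R3:  [ 0  0  0  1  3 ]
Row echelon form:
[ 3  -5  -4  -5  |  -5 ]
[ 0  -1   6   4  |  14 ]
[ 0   0  -4   1  |   3 ]
[ 0   0   0   1  |   3 ]
Back-substitution:
w = (3) / 1 = 3
z = (3 - (1)*(3)) / -4 = 0
y = (14 - (6)*(0) - (4)*(3)) / -1 = -2
x = (-5 - (-5)*(-2) - (-4)*(0) - (-5)*(3)) / 3 = 0

(0, -2, 0, 3)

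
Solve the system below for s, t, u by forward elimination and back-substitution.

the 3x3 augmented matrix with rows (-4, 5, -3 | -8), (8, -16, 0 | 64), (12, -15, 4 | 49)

(2, -3, -5)

Forward elimination on [A|b]:
R2 <- R2 - (-2)*R1:  [  0  -6  -6  48 ]
R3 <- R3 - (-3)*R1:  [  0   0  -5  25 ]
Row echelon form:
[ -4   5  -3  |  -8 ]
[  0  -6  -6  |  48 ]
[  0   0  -5  |  25 ]
Back-substitution:
u = (25) / -5 = -5
t = (48 - (-6)*(-5)) / -6 = -3
s = (-8 - (5)*(-3) - (-3)*(-5)) / -4 = 2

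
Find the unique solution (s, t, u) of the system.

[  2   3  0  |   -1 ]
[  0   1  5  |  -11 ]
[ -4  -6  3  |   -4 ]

(1, -1, -2)

Forward elimination on [A|b]:
R3 <- R3 - (-2)*R1:  [  0   0   3  -6 ]
Row echelon form:
[ 2  3  0  |   -1 ]
[ 0  1  5  |  -11 ]
[ 0  0  3  |   -6 ]
Back-substitution:
u = (-6) / 3 = -2
t = (-11 - (5)*(-2)) / 1 = -1
s = (-1 - (3)*(-1)) / 2 = 1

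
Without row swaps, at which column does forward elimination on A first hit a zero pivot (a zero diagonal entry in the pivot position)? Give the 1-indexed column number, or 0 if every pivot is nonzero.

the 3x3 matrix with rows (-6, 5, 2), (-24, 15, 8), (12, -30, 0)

first zero-pivot column = 0

Naive forward elimination:
R2 <- R2 - (4)*R1:  [  0  -5   0 ]
R3 <- R3 - (-2)*R1:  [   0  -20    4 ]
R3 <- R3 - (4)*R2:  [ 0  0  4 ]
All pivots nonzero; naive elimination completes without hitting a zero pivot.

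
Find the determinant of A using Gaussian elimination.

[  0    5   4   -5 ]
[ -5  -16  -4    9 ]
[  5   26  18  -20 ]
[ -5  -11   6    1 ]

Forward elimination:
R1 <-> R2   (pivot in column 1 was zero)
[ -5  -16  -4    9 ]
[  0    5   4   -5 ]
[  5   26  18  -20 ]
[ -5  -11   6    1 ]
R3 <- R3 - (-1)*R1:  [   0   10   14  -11 ]
R4 <- R4 - (1)*R1:  [  0   5  10  -8 ]
R3 <- R3 - (2)*R2:  [  0   0   6  -1 ]
R4 <- R4 - (1)*R2:  [  0   0   6  -3 ]
R4 <- R4 - (1)*R3:  [  0   0   0  -2 ]
Upper-triangular form:
[ -5  -16  -4   9 ]
[  0    5   4  -5 ]
[  0    0   6  -1 ]
[  0    0   0  -2 ]
det(A) = (-1)^1 * (-5) * (5) * (6) * (-2) = -300  (1 row swap -> sign -1)

det(A) = -300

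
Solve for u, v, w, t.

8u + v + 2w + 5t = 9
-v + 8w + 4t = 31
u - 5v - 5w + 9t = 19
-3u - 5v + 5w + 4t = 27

(-2, 1, 2, 4)

Forward elimination on [A|b]:
R3 <- R3 - (1/8)*R1:  [     0  -41/8  -21/4   67/8  143/8 ]
R4 <- R4 - (-3/8)*R1:  [     0  -37/8   23/4   47/8  243/8 ]
R3 <- R3 - (41/8)*R2:  [      0       0  -185/4   -97/8    -141 ]
R4 <- R4 - (37/8)*R2:  [      0       0  -125/4  -101/8    -113 ]
R4 <- R4 - (25/37)*R3:  [       0        0        0  -164/37  -656/37 ]
Row echelon form:
[ 8   1       2        5  |        9 ]
[ 0  -1       8        4  |       31 ]
[ 0   0  -185/4    -97/8  |     -141 ]
[ 0   0       0  -164/37  |  -656/37 ]
Back-substitution:
t = (-656/37) / (-164/37) = 4
w = (-141 - (-97/8)*(4)) / (-185/4) = 2
v = (31 - (8)*(2) - (4)*(4)) / -1 = 1
u = (9 - (1)*(1) - (2)*(2) - (5)*(4)) / 8 = -2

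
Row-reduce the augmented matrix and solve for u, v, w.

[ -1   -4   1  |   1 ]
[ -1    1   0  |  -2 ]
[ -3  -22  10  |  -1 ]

Forward elimination on [A|b]:
R2 <- R2 - (1)*R1:  [  0   5  -1  -3 ]
R3 <- R3 - (3)*R1:  [   0  -10    7   -4 ]
R3 <- R3 - (-2)*R2:  [   0    0    5  -10 ]
Row echelon form:
[ -1  -4   1  |    1 ]
[  0   5  -1  |   -3 ]
[  0   0   5  |  -10 ]
Back-substitution:
w = (-10) / 5 = -2
v = (-3 - (-1)*(-2)) / 5 = -1
u = (1 - (-4)*(-1) - (1)*(-2)) / -1 = 1

(1, -1, -2)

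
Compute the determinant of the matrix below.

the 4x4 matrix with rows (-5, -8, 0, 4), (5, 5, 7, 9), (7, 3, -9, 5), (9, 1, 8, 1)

Forward elimination:
R2 <- R2 - (-1)*R1:  [  0  -3   7  13 ]
R3 <- R3 - (-7/5)*R1:  [     0  -41/5     -9   53/5 ]
R4 <- R4 - (-9/5)*R1:  [     0  -67/5      8   41/5 ]
R3 <- R3 - (41/15)*R2:  [       0        0  -422/15  -374/15 ]
R4 <- R4 - (67/15)*R2:  [       0        0  -349/15  -748/15 ]
R4 <- R4 - (349/422)*R3:  [         0          0          0  -6171/211 ]
Upper-triangular form:
[ -5  -8        0          4 ]
[  0  -3        7         13 ]
[  0   0  -422/15    -374/15 ]
[  0   0        0  -6171/211 ]
det(A) = (-1)^0 * (-5) * (-3) * (-422/15) * (-6171/211) = 12342  (0 row swaps -> sign +1)

det(A) = 12342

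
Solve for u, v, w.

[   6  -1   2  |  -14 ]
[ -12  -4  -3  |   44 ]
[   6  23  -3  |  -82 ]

Forward elimination on [A|b]:
R2 <- R2 - (-2)*R1:  [  0  -6   1  16 ]
R3 <- R3 - (1)*R1:  [   0   24   -5  -68 ]
R3 <- R3 - (-4)*R2:  [  0   0  -1  -4 ]
Row echelon form:
[ 6  -1   2  |  -14 ]
[ 0  -6   1  |   16 ]
[ 0   0  -1  |   -4 ]
Back-substitution:
w = (-4) / -1 = 4
v = (16 - (1)*(4)) / -6 = -2
u = (-14 - (-1)*(-2) - (2)*(4)) / 6 = -4

(-4, -2, 4)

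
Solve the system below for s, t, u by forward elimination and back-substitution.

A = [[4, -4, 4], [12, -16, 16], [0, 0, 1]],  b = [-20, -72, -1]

(-2, 2, -1)

Forward elimination on [A|b]:
R2 <- R2 - (3)*R1:  [   0   -4    4  -12 ]
Row echelon form:
[ 4  -4  4  |  -20 ]
[ 0  -4  4  |  -12 ]
[ 0   0  1  |   -1 ]
Back-substitution:
u = (-1) / 1 = -1
t = (-12 - (4)*(-1)) / -4 = 2
s = (-20 - (-4)*(2) - (4)*(-1)) / 4 = -2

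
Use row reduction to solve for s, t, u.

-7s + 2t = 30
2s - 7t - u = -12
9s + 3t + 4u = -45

(-4, 1, -3)

Forward elimination on [A|b]:
R2 <- R2 - (-2/7)*R1:  [     0  -45/7     -1  -24/7 ]
R3 <- R3 - (-9/7)*R1:  [     0   39/7      4  -45/7 ]
R3 <- R3 - (-13/15)*R2:  [     0      0  47/15  -47/5 ]
Row echelon form:
[ -7      2      0  |     30 ]
[  0  -45/7     -1  |  -24/7 ]
[  0      0  47/15  |  -47/5 ]
Back-substitution:
u = (-47/5) / (47/15) = -3
t = (-24/7 - (-1)*(-3)) / (-45/7) = 1
s = (30 - (2)*(1)) / -7 = -4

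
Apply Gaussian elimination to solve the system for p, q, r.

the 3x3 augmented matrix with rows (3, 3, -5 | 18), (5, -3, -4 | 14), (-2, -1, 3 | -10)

Forward elimination on [A|b]:
R2 <- R2 - (5/3)*R1:  [    0    -8  13/3   -16 ]
R3 <- R3 - (-2/3)*R1:  [    0     1  -1/3     2 ]
R3 <- R3 - (-1/8)*R2:  [    0     0  5/24     0 ]
Row echelon form:
[ 3   3    -5  |   18 ]
[ 0  -8  13/3  |  -16 ]
[ 0   0  5/24  |    0 ]
Back-substitution:
r = (0) / (5/24) = 0
q = (-16 - (13/3)*(0)) / -8 = 2
p = (18 - (3)*(2) - (-5)*(0)) / 3 = 4

(4, 2, 0)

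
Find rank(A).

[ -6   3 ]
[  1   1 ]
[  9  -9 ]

Row reduction:
R2 <- R2 - (-1/6)*R1:  [   0  3/2 ]
R3 <- R3 - (-3/2)*R1:  [    0  -9/2 ]
R3 <- R3 - (-3)*R2:  [ 0  0 ]
Row echelon form:
[ -6    3 ]
[  0  3/2 ]
[  0    0 ]
Nonzero rows / pivot columns: 2

rank(A) = 2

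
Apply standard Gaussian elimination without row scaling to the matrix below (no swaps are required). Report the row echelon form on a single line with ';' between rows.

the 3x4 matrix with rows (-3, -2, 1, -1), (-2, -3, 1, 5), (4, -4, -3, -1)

Forward elimination:
R2 <- R2 - (2/3)*R1:  [    0  -5/3   1/3  17/3 ]
R3 <- R3 - (-4/3)*R1:  [     0  -20/3   -5/3   -7/3 ]
R3 <- R3 - (4)*R2:  [   0    0   -3  -25 ]
Row echelon form:
[ -3    -2    1    -1 ]
[  0  -5/3  1/3  17/3 ]
[  0     0   -3   -25 ]

REF = [-3 -2 1 -1; 0 -5/3 1/3 17/3; 0 0 -3 -25]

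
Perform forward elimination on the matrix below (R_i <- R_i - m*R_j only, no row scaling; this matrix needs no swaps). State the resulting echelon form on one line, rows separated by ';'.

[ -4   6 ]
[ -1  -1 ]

REF = [-4 6; 0 -5/2]

Forward elimination:
R2 <- R2 - (1/4)*R1:  [    0  -5/2 ]
Row echelon form:
[ -4     6 ]
[  0  -5/2 ]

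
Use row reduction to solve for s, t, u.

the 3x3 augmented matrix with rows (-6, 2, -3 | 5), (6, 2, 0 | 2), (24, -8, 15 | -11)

(-1, 4, 3)

Forward elimination on [A|b]:
R2 <- R2 - (-1)*R1:  [  0   4  -3   7 ]
R3 <- R3 - (-4)*R1:  [ 0  0  3  9 ]
Row echelon form:
[ -6  2  -3  |  5 ]
[  0  4  -3  |  7 ]
[  0  0   3  |  9 ]
Back-substitution:
u = (9) / 3 = 3
t = (7 - (-3)*(3)) / 4 = 4
s = (5 - (2)*(4) - (-3)*(3)) / -6 = -1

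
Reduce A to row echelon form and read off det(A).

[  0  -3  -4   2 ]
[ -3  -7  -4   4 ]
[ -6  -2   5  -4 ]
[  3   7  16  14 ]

Forward elimination:
R1 <-> R2   (pivot in column 1 was zero)
[ -3  -7  -4   4 ]
[  0  -3  -4   2 ]
[ -6  -2   5  -4 ]
[  3   7  16  14 ]
R3 <- R3 - (2)*R1:  [   0   12   13  -12 ]
R4 <- R4 - (-1)*R1:  [  0   0  12  18 ]
R3 <- R3 - (-4)*R2:  [  0   0  -3  -4 ]
R4 <- R4 - (-4)*R3:  [ 0  0  0  2 ]
Upper-triangular form:
[ -3  -7  -4   4 ]
[  0  -3  -4   2 ]
[  0   0  -3  -4 ]
[  0   0   0   2 ]
det(A) = (-1)^1 * (-3) * (-3) * (-3) * (2) = 54  (1 row swap -> sign -1)

det(A) = 54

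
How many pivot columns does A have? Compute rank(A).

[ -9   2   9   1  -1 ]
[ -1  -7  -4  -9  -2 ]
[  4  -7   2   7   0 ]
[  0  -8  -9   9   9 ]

Row reduction:
R2 <- R2 - (1/9)*R1:  [     0  -65/9     -5  -82/9  -17/9 ]
R3 <- R3 - (-4/9)*R1:  [     0  -55/9      6   67/9   -4/9 ]
R3 <- R3 - (11/13)*R2:  [      0       0  133/13  197/13   15/13 ]
R4 <- R4 - (72/65)*R2:  [       0        0   -45/13  1241/65   721/65 ]
R4 <- R4 - (-45/133)*R3:  [         0          0          0  16106/665   7636/665 ]
Row echelon form:
[ -9      2       9          1        -1 ]
[  0  -65/9      -5      -82/9     -17/9 ]
[  0      0  133/13     197/13     15/13 ]
[  0      0       0  16106/665  7636/665 ]
Nonzero rows / pivot columns: 4

rank(A) = 4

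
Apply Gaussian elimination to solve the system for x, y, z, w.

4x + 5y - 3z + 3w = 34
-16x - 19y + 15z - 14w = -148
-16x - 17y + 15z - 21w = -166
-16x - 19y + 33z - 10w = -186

Forward elimination on [A|b]:
R2 <- R2 - (-4)*R1:  [   0    1    3   -2  -12 ]
R3 <- R3 - (-4)*R1:  [   0    3    3   -9  -30 ]
R4 <- R4 - (-4)*R1:  [   0    1   21    2  -50 ]
R3 <- R3 - (3)*R2:  [  0   0  -6  -3   6 ]
R4 <- R4 - (1)*R2:  [   0    0   18    4  -38 ]
R4 <- R4 - (-3)*R3:  [   0    0    0   -5  -20 ]
Row echelon form:
[ 4  5  -3   3  |   34 ]
[ 0  1   3  -2  |  -12 ]
[ 0  0  -6  -3  |    6 ]
[ 0  0   0  -5  |  -20 ]
Back-substitution:
w = (-20) / -5 = 4
z = (6 - (-3)*(4)) / -6 = -3
y = (-12 - (3)*(-3) - (-2)*(4)) / 1 = 5
x = (34 - (5)*(5) - (-3)*(-3) - (3)*(4)) / 4 = -3

(-3, 5, -3, 4)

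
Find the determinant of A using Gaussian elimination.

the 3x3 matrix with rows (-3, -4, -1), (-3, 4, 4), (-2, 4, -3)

det(A) = 156

Forward elimination:
R2 <- R2 - (1)*R1:  [ 0  8  5 ]
R3 <- R3 - (2/3)*R1:  [    0  20/3  -7/3 ]
R3 <- R3 - (5/6)*R2:  [     0      0  -13/2 ]
Upper-triangular form:
[ -3  -4     -1 ]
[  0   8      5 ]
[  0   0  -13/2 ]
det(A) = (-1)^0 * (-3) * (8) * (-13/2) = 156  (0 row swaps -> sign +1)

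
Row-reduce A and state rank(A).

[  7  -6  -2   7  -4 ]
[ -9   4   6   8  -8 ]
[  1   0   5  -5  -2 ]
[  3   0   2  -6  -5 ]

Row reduction:
R2 <- R2 - (-9/7)*R1:  [     0  -26/7   24/7     17  -92/7 ]
R3 <- R3 - (1/7)*R1:  [     0    6/7   37/7     -6  -10/7 ]
R4 <- R4 - (3/7)*R1:  [     0   18/7   20/7     -9  -23/7 ]
R3 <- R3 - (-3/13)*R2:  [      0       0   79/13  -27/13  -58/13 ]
R4 <- R4 - (-9/13)*R2:  [       0        0    68/13    36/13  -161/13 ]
R4 <- R4 - (68/79)*R3:  [       0        0        0   360/79  -675/79 ]
Row echelon form:
[ 7     -6     -2       7       -4 ]
[ 0  -26/7   24/7      17    -92/7 ]
[ 0      0  79/13  -27/13   -58/13 ]
[ 0      0      0  360/79  -675/79 ]
Nonzero rows / pivot columns: 4

rank(A) = 4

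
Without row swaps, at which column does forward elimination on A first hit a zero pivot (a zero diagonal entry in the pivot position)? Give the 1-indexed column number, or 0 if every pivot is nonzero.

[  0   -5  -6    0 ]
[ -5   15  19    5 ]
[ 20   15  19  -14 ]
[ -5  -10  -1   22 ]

first zero-pivot column = 1

Naive forward elimination:
Pivot entry (1,1) is zero but row 2 has -5 in column 1 -> naive elimination stops; a row interchange (e.g. R1 <-> R2) would be required here.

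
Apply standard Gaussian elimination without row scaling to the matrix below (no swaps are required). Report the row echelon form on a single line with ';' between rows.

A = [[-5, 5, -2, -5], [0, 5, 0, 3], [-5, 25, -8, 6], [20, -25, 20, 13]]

Forward elimination:
R3 <- R3 - (1)*R1:  [  0  20  -6  11 ]
R4 <- R4 - (-4)*R1:  [  0  -5  12  -7 ]
R3 <- R3 - (4)*R2:  [  0   0  -6  -1 ]
R4 <- R4 - (-1)*R2:  [  0   0  12  -4 ]
R4 <- R4 - (-2)*R3:  [  0   0   0  -6 ]
Row echelon form:
[ -5  5  -2  -5 ]
[  0  5   0   3 ]
[  0  0  -6  -1 ]
[  0  0   0  -6 ]

REF = [-5 5 -2 -5; 0 5 0 3; 0 0 -6 -1; 0 0 0 -6]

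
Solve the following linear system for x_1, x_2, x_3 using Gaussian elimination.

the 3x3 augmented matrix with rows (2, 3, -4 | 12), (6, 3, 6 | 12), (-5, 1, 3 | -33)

Forward elimination on [A|b]:
R2 <- R2 - (3)*R1:  [   0   -6   18  -24 ]
R3 <- R3 - (-5/2)*R1:  [    0  17/2    -7    -3 ]
R3 <- R3 - (-17/12)*R2:  [    0     0  37/2   -37 ]
Row echelon form:
[ 2   3    -4  |   12 ]
[ 0  -6    18  |  -24 ]
[ 0   0  37/2  |  -37 ]
Back-substitution:
x_3 = (-37) / (37/2) = -2
x_2 = (-24 - (18)*(-2)) / -6 = -2
x_1 = (12 - (3)*(-2) - (-4)*(-2)) / 2 = 5

(5, -2, -2)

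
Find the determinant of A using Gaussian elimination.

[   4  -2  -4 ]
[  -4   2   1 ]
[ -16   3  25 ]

det(A) = -60

Forward elimination:
R2 <- R2 - (-1)*R1:  [  0   0  -3 ]
R3 <- R3 - (-4)*R1:  [  0  -5   9 ]
R2 <-> R3   (pivot in column 2 was zero)
[ 4  -2  -4 ]
[ 0  -5   9 ]
[ 0   0  -3 ]
Upper-triangular form:
[ 4  -2  -4 ]
[ 0  -5   9 ]
[ 0   0  -3 ]
det(A) = (-1)^1 * (4) * (-5) * (-3) = -60  (1 row swap -> sign -1)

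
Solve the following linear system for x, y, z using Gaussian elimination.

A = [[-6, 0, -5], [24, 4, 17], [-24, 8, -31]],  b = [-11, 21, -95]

(1, -5, 1)

Forward elimination on [A|b]:
R2 <- R2 - (-4)*R1:  [   0    4   -3  -23 ]
R3 <- R3 - (4)*R1:  [   0    8  -11  -51 ]
R3 <- R3 - (2)*R2:  [  0   0  -5  -5 ]
Row echelon form:
[ -6  0  -5  |  -11 ]
[  0  4  -3  |  -23 ]
[  0  0  -5  |   -5 ]
Back-substitution:
z = (-5) / -5 = 1
y = (-23 - (-3)*(1)) / 4 = -5
x = (-11 - (-5)*(1)) / -6 = 1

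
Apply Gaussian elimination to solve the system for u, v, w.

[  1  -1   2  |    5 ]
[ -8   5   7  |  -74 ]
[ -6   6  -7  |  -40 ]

Forward elimination on [A|b]:
R2 <- R2 - (-8)*R1:  [   0   -3   23  -34 ]
R3 <- R3 - (-6)*R1:  [   0    0    5  -10 ]
Row echelon form:
[ 1  -1   2  |    5 ]
[ 0  -3  23  |  -34 ]
[ 0   0   5  |  -10 ]
Back-substitution:
w = (-10) / 5 = -2
v = (-34 - (23)*(-2)) / -3 = -4
u = (5 - (-1)*(-4) - (2)*(-2)) / 1 = 5

(5, -4, -2)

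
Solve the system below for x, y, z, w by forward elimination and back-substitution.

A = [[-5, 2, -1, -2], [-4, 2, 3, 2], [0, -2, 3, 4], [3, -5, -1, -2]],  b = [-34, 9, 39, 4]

(3, -2, 5, 5)

Forward elimination on [A|b]:
R2 <- R2 - (4/5)*R1:  [     0    2/5   19/5   18/5  181/5 ]
R4 <- R4 - (-3/5)*R1:  [     0  -19/5   -8/5  -16/5  -82/5 ]
R3 <- R3 - (-5)*R2:  [   0    0   22   22  220 ]
R4 <- R4 - (-19/2)*R2:  [     0      0   69/2     31  655/2 ]
R4 <- R4 - (69/44)*R3:  [     0      0      0   -7/2  -35/2 ]
Row echelon form:
[ -5    2    -1    -2  |    -34 ]
[  0  2/5  19/5  18/5  |  181/5 ]
[  0    0    22    22  |    220 ]
[  0    0     0  -7/2  |  -35/2 ]
Back-substitution:
w = (-35/2) / (-7/2) = 5
z = (220 - (22)*(5)) / 22 = 5
y = (181/5 - (19/5)*(5) - (18/5)*(5)) / (2/5) = -2
x = (-34 - (2)*(-2) - (-1)*(5) - (-2)*(5)) / -5 = 3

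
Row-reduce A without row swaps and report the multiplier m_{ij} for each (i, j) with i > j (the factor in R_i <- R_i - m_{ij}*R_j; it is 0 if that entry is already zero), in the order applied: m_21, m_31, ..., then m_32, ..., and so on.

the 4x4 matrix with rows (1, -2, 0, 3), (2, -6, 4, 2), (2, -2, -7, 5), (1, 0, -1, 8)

Forward elimination:
R2 <- R2 - (2)*R1:  [  0  -2   4  -4 ]
R3 <- R3 - (2)*R1:  [  0   2  -7  -1 ]
R4 <- R4 - (1)*R1:  [  0   2  -1   5 ]
R3 <- R3 - (-1)*R2:  [  0   0  -3  -5 ]
R4 <- R4 - (-1)*R2:  [ 0  0  3  1 ]
R4 <- R4 - (-1)*R3:  [  0   0   0  -4 ]
Multipliers (in order of application): m_{21} = 2, m_{31} = 2, m_{41} = 1, m_{32} = -1, m_{42} = -1, m_{43} = -1

multipliers: 2, 2, 1, -1, -1, -1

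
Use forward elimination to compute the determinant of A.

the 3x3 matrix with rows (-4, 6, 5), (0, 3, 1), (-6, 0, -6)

det(A) = 126

Forward elimination:
R3 <- R3 - (3/2)*R1:  [     0     -9  -27/2 ]
R3 <- R3 - (-3)*R2:  [     0      0  -21/2 ]
Upper-triangular form:
[ -4  6      5 ]
[  0  3      1 ]
[  0  0  -21/2 ]
det(A) = (-1)^0 * (-4) * (3) * (-21/2) = 126  (0 row swaps -> sign +1)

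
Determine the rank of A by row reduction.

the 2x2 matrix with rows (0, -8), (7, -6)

rank(A) = 2

Row reduction:
R1 <-> R2   (pivot in column 1 was zero)
[ 7  -6 ]
[ 0  -8 ]
Row echelon form:
[ 7  -6 ]
[ 0  -8 ]
Nonzero rows / pivot columns: 2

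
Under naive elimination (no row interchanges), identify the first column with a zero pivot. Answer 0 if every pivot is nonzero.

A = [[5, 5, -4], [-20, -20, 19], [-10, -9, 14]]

Naive forward elimination:
R2 <- R2 - (-4)*R1:  [ 0  0  3 ]
R3 <- R3 - (-2)*R1:  [ 0  1  6 ]
Matrix at this point:
[ 5  5  -4 ]
[ 0  0   3 ]
[ 0  1   6 ]
Pivot entry (2,2) is zero but row 3 has 1 in column 2 -> naive elimination stops; a row interchange (e.g. R2 <-> R3) would be required here.

first zero-pivot column = 2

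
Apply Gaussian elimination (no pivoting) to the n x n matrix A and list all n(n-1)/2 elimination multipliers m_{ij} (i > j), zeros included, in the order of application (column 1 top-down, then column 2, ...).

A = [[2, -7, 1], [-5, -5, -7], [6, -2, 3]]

Forward elimination:
R2 <- R2 - (-5/2)*R1:  [     0  -45/2   -9/2 ]
R3 <- R3 - (3)*R1:  [  0  19   0 ]
R3 <- R3 - (-38/45)*R2:  [     0      0  -19/5 ]
Multipliers (in order of application): m_{21} = -5/2, m_{31} = 3, m_{32} = -38/45

multipliers: -5/2, 3, -38/45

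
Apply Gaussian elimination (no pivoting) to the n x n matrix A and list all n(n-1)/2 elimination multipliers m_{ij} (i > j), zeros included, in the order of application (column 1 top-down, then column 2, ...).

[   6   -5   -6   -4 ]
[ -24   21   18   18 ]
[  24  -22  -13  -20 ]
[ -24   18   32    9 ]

multipliers: -4, 4, -4, -2, -2, 4

Forward elimination:
R2 <- R2 - (-4)*R1:  [  0   1  -6   2 ]
R3 <- R3 - (4)*R1:  [  0  -2  11  -4 ]
R4 <- R4 - (-4)*R1:  [  0  -2   8  -7 ]
R3 <- R3 - (-2)*R2:  [  0   0  -1   0 ]
R4 <- R4 - (-2)*R2:  [  0   0  -4  -3 ]
R4 <- R4 - (4)*R3:  [  0   0   0  -3 ]
Multipliers (in order of application): m_{21} = -4, m_{31} = 4, m_{41} = -4, m_{32} = -2, m_{42} = -2, m_{43} = 4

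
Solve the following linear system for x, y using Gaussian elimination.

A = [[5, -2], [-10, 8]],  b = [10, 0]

(4, 5)

Forward elimination on [A|b]:
R2 <- R2 - (-2)*R1:  [  0   4  20 ]
Row echelon form:
[ 5  -2  |  10 ]
[ 0   4  |  20 ]
Back-substitution:
y = (20) / 4 = 5
x = (10 - (-2)*(5)) / 5 = 4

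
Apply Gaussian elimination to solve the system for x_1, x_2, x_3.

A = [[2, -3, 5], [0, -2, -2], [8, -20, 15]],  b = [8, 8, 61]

Forward elimination on [A|b]:
R3 <- R3 - (4)*R1:  [  0  -8  -5  29 ]
R3 <- R3 - (4)*R2:  [  0   0   3  -3 ]
Row echelon form:
[ 2  -3   5  |   8 ]
[ 0  -2  -2  |   8 ]
[ 0   0   3  |  -3 ]
Back-substitution:
x_3 = (-3) / 3 = -1
x_2 = (8 - (-2)*(-1)) / -2 = -3
x_1 = (8 - (-3)*(-3) - (5)*(-1)) / 2 = 2

(2, -3, -1)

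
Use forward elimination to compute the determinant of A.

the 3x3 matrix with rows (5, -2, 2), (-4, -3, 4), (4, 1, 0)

det(A) = -36

Forward elimination:
R2 <- R2 - (-4/5)*R1:  [     0  -23/5   28/5 ]
R3 <- R3 - (4/5)*R1:  [    0  13/5  -8/5 ]
R3 <- R3 - (-13/23)*R2:  [     0      0  36/23 ]
Upper-triangular form:
[ 5     -2      2 ]
[ 0  -23/5   28/5 ]
[ 0      0  36/23 ]
det(A) = (-1)^0 * (5) * (-23/5) * (36/23) = -36  (0 row swaps -> sign +1)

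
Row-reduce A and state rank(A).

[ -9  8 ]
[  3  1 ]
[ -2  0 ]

rank(A) = 2

Row reduction:
R2 <- R2 - (-1/3)*R1:  [    0  11/3 ]
R3 <- R3 - (2/9)*R1:  [     0  -16/9 ]
R3 <- R3 - (-16/33)*R2:  [ 0  0 ]
Row echelon form:
[ -9     8 ]
[  0  11/3 ]
[  0     0 ]
Nonzero rows / pivot columns: 2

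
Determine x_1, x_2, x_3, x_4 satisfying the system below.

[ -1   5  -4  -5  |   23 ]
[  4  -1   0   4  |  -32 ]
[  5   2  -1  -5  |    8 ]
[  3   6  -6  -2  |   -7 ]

Forward elimination on [A|b]:
R2 <- R2 - (-4)*R1:  [   0   19  -16  -16   60 ]
R3 <- R3 - (-5)*R1:  [   0   27  -21  -30  123 ]
R4 <- R4 - (-3)*R1:  [   0   21  -18  -17   62 ]
R3 <- R3 - (27/19)*R2:  [       0        0    33/19  -138/19   717/19 ]
R4 <- R4 - (21/19)*R2:  [      0       0   -6/19   13/19  -82/19 ]
R4 <- R4 - (-2/11)*R3:  [     0      0      0  -7/11  28/11 ]
Row echelon form:
[ -1   5     -4       -5  |      23 ]
[  0  19    -16      -16  |      60 ]
[  0   0  33/19  -138/19  |  717/19 ]
[  0   0      0    -7/11  |   28/11 ]
Back-substitution:
x_4 = (28/11) / (-7/11) = -4
x_3 = (717/19 - (-138/19)*(-4)) / (33/19) = 5
x_2 = (60 - (-16)*(5) - (-16)*(-4)) / 19 = 4
x_1 = (23 - (5)*(4) - (-4)*(5) - (-5)*(-4)) / -1 = -3

(-3, 4, 5, -4)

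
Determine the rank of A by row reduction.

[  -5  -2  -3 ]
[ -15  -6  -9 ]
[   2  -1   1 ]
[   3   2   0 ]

Row reduction:
R2 <- R2 - (3)*R1:  [ 0  0  0 ]
R3 <- R3 - (-2/5)*R1:  [    0  -9/5  -1/5 ]
R4 <- R4 - (-3/5)*R1:  [    0   4/5  -9/5 ]
R2 <-> R3   (pivot in column 2 was zero)
[ -5    -2    -3 ]
[  0  -9/5  -1/5 ]
[  0     0     0 ]
[  0   4/5  -9/5 ]
R4 <- R4 - (-4/9)*R2:  [     0      0  -17/9 ]
R3 <-> R4   (pivot in column 3 was zero)
[ -5    -2     -3 ]
[  0  -9/5   -1/5 ]
[  0     0  -17/9 ]
[  0     0      0 ]
Row echelon form:
[ -5    -2     -3 ]
[  0  -9/5   -1/5 ]
[  0     0  -17/9 ]
[  0     0      0 ]
Nonzero rows / pivot columns: 3

rank(A) = 3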